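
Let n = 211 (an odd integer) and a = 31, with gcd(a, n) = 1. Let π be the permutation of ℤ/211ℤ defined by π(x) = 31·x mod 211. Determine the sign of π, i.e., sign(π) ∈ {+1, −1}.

Orbit of 173 under x↦31x: [173, 88, 196, 168, 144, 33, 179]… (length divides ord_211(31)).
Cycle type of π: 42×5 + 1; total 6 cycles.
sign(π) = (−1)^{n − #cycles} = (−1)^{211−6} = (−1)^205 = -1.
Check: (31/211) = -1 by Zolotarev.

-1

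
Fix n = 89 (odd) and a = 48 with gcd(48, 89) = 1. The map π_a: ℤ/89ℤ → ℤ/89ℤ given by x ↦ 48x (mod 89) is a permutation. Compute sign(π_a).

-1

Start at x=53: 53 → 52 → 4 → 14 → 49 → 38 → 44 → … (one orbit).
The orbit structure of x ↦ 48x mod 89: 2 orbits of sizes [88, 1].
89 − 2 = 87 transpositions; sign(π) = (−1)^87 = -1.
Check: (48/89) = -1 by Zolotarev.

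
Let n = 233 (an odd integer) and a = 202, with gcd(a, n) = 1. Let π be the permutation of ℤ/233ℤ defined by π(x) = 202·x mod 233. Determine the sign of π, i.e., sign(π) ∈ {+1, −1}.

Orbit of 184 under x↦202x: [184, 121, 210, 14, 32, 173, 229]… (length divides ord_233(202)).
Cycle type of π: 116×2 + 1; total 3 cycles.
sign(π) = (−1)^{n − #cycles} = (−1)^{233−3} = (−1)^230 = +1.
Via Zolotarev, sign(π_{202}) = (202|233) = +1.

+1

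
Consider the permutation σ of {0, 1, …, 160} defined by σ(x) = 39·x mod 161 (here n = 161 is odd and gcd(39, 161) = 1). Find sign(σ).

+1

Start at x=121: 121 → 50 → 18 → 58 → 8 → 151 → 93 → … (one orbit).
The orbit structure of x ↦ 39x mod 161: 9 orbits of sizes [33, 33, 33, 33, 11, 11, 3, 3, 1].
With 9 cycles on 161 points, sign = (−1)^{161−9} = +1.
Via Zolotarev, sign(π_{39}) = (39|161) = +1.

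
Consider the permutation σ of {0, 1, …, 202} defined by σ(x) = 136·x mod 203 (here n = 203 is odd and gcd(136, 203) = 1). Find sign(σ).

-1

Start at x=123: 123 → 82 → 190 → 59 → 107 → 139 → 25 → … (one orbit).
π_136 has 10 disjoint cycles with lengths [42, 42, 42, 42, 7, 7, 7, 7, 6, 1] on {0,…,202}.
With 10 cycles on 203 points, sign = (−1)^{203−10} = -1.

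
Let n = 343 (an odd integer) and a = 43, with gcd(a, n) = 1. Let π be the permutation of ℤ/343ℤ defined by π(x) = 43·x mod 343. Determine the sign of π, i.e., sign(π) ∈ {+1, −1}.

+1

Start at x=120: 120 → 15 → 302 → 295 → 337 → 85 → 225 → … (one orbit).
π_43 has 19 disjoint cycles with lengths [49, 49, 49, 49, 49, 49, 7, 7, 7, 7, 7, 7, 1, 1, 1, 1, 1, 1, 1] on {0,…,342}.
Σ(ℓ_i−1) = 343−19 = 324; sign = (−1)^324 = +1.
(43|343)_J = +1 (Zolotarev's lemma cross-check).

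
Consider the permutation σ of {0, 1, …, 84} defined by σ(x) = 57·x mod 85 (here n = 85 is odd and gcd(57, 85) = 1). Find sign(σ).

+1

Start at x=62: 62 → 49 → 73 → 81 → 27 → 9 → 3 → … (one orbit).
Decompose π into cycles: lengths [16, 16, 16, 16, 16, 4, 1] (7 cycles, including the fixed point 0).
85 − 7 = 78 transpositions; sign(π) = (−1)^78 = +1.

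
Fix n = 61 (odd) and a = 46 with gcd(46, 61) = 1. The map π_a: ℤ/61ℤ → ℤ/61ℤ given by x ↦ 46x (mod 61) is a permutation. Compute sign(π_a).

+1

Start at x=56: 56 → 14 → 34 → 39 → 25 → 52 → 13 → … (one orbit).
3 cycles of lengths [30, 30, 1].
3 cycles on 61: each ℓ→(−1)^(ℓ−1), product (−1)^58 = +1.
The Jacobi symbol (46|61) = +1 (Zolotarev) agrees.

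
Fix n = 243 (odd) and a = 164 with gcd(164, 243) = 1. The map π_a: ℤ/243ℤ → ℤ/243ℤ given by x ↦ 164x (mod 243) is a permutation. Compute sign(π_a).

-1

Start at x=31: 31 → 224 → 43 → 5 → 91 → 101 → 40 → … (one orbit).
Cycle type of π: 162 + 54 + 18 + 6 + 2 + 1; total 6 cycles.
sign(π) = (−1)^{n − #cycles} = (−1)^{243−6} = (−1)^237 = -1.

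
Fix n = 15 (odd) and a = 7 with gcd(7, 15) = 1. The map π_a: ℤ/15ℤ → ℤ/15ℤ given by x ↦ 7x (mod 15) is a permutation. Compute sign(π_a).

-1

Start at x=7: 7 → 4 → 13 → 1 → 7 (one orbit).
Cycle lengths of π_7 on ℤ/15ℤ: [4, 4, 4, 1, 1, 1]; 6 cycles in total.
15 − 6 = 9 transpositions; sign(π) = (−1)^9 = -1.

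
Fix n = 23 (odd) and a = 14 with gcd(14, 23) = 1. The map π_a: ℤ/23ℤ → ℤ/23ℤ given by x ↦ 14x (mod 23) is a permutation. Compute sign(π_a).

-1

Start at x=9: 9 → 11 → 16 → 17 → 8 → 20 → 4 → … (one orbit).
Cycle type of π: 22 + 1; total 2 cycles.
Σ(ℓ_i−1) = 23−2 = 21; sign = (−1)^21 = -1.
Via Zolotarev, sign(π_{14}) = (14|23) = -1.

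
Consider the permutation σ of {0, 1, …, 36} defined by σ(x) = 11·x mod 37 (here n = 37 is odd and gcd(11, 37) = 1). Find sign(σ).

+1

Orbit of 26 under x↦11x: [26, 27, 1, 11, 10, 36]… (length divides ord_37(11)).
Cycle type of π: 6×6 + 1; total 7 cycles.
Σ(ℓ_i−1) = 37−7 = 30; sign = (−1)^30 = +1.
Check: (11/37) = +1 by Zolotarev.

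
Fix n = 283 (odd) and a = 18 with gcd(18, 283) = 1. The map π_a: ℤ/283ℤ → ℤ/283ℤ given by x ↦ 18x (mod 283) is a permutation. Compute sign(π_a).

-1

Trace 217: π^k(217) = [217, 227, 124, 251, 273, 103, 156] for k=0..6.
Cycle type of π: 282 + 1; total 2 cycles.
sign(π) = (−1)^{n − #cycles} = (−1)^{283−2} = (−1)^281 = -1.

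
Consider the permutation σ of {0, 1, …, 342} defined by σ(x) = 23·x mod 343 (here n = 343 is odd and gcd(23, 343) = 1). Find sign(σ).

Trace 23: π^k(23) = [23, 186, 162, 296, 291, 176, 275] for k=0..6.
Cycle lengths of π_23 on ℤ/343ℤ: [147, 147, 21, 21, 3, 3, 1]; 7 cycles in total.
343 − 7 = 336 transpositions; sign(π) = (−1)^336 = +1.

+1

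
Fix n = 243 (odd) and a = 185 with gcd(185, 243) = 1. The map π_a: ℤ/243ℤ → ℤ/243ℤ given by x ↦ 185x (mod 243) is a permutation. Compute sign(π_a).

Start at x=212: 212 → 97 → 206 → 202 → 191 → 100 → 32 → … (one orbit).
The orbit structure of x ↦ 185x mod 243: 6 orbits of sizes [162, 54, 18, 6, 2, 1].
sign(π) = (−1)^{n − #cycles} = (−1)^{243−6} = (−1)^237 = -1.
Check: (185/243) = -1 by Zolotarev.

-1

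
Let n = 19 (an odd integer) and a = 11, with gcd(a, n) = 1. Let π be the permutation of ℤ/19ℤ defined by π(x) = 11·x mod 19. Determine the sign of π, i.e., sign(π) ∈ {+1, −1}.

Trace 11: π^k(11) = [11, 7, 1] for k=0..2.
π_11 has 7 disjoint cycles with lengths [3, 3, 3, 3, 3, 3, 1] on {0,…,18}.
n − c = 19 − 7 = 12; sign = (−1)^12 = +1.

+1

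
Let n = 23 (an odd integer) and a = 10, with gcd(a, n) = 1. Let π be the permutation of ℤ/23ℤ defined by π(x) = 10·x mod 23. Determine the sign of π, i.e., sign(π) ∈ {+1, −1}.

Start at x=20: 20 → 16 → 22 → 13 → 15 → 12 → 5 → … (one orbit).
Cycle lengths of π_10 on ℤ/23ℤ: [22, 1]; 2 cycles in total.
n − c = 23 − 2 = 21; sign = (−1)^21 = -1.

-1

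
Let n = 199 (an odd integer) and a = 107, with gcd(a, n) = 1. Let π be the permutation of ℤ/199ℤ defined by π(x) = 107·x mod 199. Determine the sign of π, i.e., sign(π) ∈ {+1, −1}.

Trace 107: π^k(107) = [107, 106, 198, 92, 93, 1] for k=0..5.
The orbit structure of x ↦ 107x mod 199: 34 orbits of sizes [6, 6, 6, 6, 6, 6, 6, 6, 6, 6, 6, 6, 6, 6, 6, 6, 6, 6, 6, 6, 6, 6, 6, 6, 6, 6, 6, 6, 6, 6, 6, 6, 6, 1].
199 − 34 = 165 transpositions; sign(π) = (−1)^165 = -1.

-1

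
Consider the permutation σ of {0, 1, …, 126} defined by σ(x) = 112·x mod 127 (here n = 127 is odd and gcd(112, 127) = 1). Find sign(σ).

-1

Start at x=114: 114 → 68 → 123 → 60 → 116 → 38 → 65 → … (one orbit).
π_112 has 2 disjoint cycles with lengths [126, 1] on {0,…,126}.
n − c = 127 − 2 = 125; sign = (−1)^125 = -1.
Check: (112/127) = -1 by Zolotarev.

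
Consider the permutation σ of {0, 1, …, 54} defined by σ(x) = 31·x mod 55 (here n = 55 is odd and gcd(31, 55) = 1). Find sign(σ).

+1

Orbit of 1 under x↦31x: [1, 31, 26, 36, 16]… (length divides ord_55(31)).
π_31 has 15 disjoint cycles with lengths [5, 5, 5, 5, 5, 5, 5, 5, 5, 5, 1, 1, 1, 1, 1] on {0,…,54}.
Σ(ℓ_i−1) = 55−15 = 40; sign = (−1)^40 = +1.
(31|55)_J = +1 (Zolotarev's lemma cross-check).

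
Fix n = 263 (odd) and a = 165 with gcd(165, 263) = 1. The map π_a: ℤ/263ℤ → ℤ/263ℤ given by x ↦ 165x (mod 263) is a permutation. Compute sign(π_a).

Start at x=171: 171 → 74 → 112 → 70 → 241 → 52 → 164 → … (one orbit).
2 cycles of lengths [262, 1].
With 2 cycles on 263 points, sign = (−1)^{263−2} = -1.
(165|263)_J = -1 (Zolotarev's lemma cross-check).

-1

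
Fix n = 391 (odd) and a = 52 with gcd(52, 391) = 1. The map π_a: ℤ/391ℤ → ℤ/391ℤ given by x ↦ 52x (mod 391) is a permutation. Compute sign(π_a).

Orbit of 358 under x↦52x: [358, 239, 307, 324, 35, 256, 18]… (length divides ord_391(52)).
Decompose π into cycles: lengths [11, 11, 11, 11, 11, 11, 11, 11, 11, 11, 11, 11, 11, 11, 11, 11, 11, 11, 11, 11, 11, 11, 11, 11, 11, 11, 11, 11, 11, 11, 11, 11, 11, 11, 1, 1, 1, 1, 1, 1, 1, 1, 1, 1, 1, 1, 1, 1, 1, 1, 1] (51 cycles, including the fixed point 0).
391 − 51 = 340 transpositions; sign(π) = (−1)^340 = +1.
(52|391)_J = +1 (Zolotarev's lemma cross-check).

+1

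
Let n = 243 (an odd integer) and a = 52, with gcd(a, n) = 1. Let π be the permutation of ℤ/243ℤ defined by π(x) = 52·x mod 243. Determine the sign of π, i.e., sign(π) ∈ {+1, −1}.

Start at x=10: 10 → 34 → 67 → 82 → 133 → 112 → 235 → … (one orbit).
Decompose π into cycles: lengths [81, 81, 27, 27, 9, 9, 3, 3, 1, 1, 1] (11 cycles, including the fixed point 0).
sign(π) = (−1)^{n − #cycles} = (−1)^{243−11} = (−1)^232 = +1.
Check: (52/243) = +1 by Zolotarev.

+1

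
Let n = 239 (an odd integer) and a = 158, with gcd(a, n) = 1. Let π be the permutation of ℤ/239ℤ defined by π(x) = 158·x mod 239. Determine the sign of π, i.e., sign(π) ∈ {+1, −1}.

Orbit of 208 under x↦158x: [208, 121, 237, 162, 23, 49, 94]… (length divides ord_239(158)).
The orbit structure of x ↦ 158x mod 239: 2 orbits of sizes [238, 1].
n − c = 239 − 2 = 237; sign = (−1)^237 = -1.
The Jacobi symbol (158|239) = -1 (Zolotarev) agrees.

-1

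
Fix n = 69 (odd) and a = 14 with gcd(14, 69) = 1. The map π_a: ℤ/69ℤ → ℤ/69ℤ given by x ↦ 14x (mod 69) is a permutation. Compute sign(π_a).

Orbit of 25 under x↦14x: [25, 5, 1, 14, 58, 53, 52]… (length divides ord_69(14)).
Cycle lengths of π_14 on ℤ/69ℤ: [22, 22, 22, 2, 1]; 5 cycles in total.
5 cycles on 69: each ℓ→(−1)^(ℓ−1), product (−1)^64 = +1.
Zolotarev: (14|69) = +1, matching the cycle-count sign.

+1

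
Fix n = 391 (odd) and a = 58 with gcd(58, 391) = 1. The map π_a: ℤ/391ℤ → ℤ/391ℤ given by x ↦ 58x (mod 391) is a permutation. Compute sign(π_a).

-1

Orbit of 2 under x↦58x: [2, 116, 81, 6, 348, 243, 18]… (length divides ord_391(58)).
π_58 has 6 disjoint cycles with lengths [176, 176, 16, 11, 11, 1] on {0,…,390}.
sign(π) = (−1)^{n − #cycles} = (−1)^{391−6} = (−1)^385 = -1.
The Jacobi symbol (58|391) = -1 (Zolotarev) agrees.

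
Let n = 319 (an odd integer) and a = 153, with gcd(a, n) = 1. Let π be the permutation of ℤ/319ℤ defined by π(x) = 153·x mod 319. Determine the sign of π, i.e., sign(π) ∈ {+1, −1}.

Start at x=23: 23 → 10 → 254 → 263 → 45 → 186 → 67 → … (one orbit).
The orbit structure of x ↦ 153x mod 319: 17 orbits of sizes [28, 28, 28, 28, 28, 28, 28, 28, 28, 28, 28, 2, 2, 2, 2, 2, 1].
n − c = 319 − 17 = 302; sign = (−1)^302 = +1.
The Jacobi symbol (153|319) = +1 (Zolotarev) agrees.

+1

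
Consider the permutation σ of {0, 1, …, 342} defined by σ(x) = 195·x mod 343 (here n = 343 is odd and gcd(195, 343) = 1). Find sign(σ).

-1

Trace 1: π^k(1) = [1, 195, 295, 244, 246, 293, 197] for k=0..6.
The orbit structure of x ↦ 195x mod 343: 46 orbits of sizes [14, 14, 14, 14, 14, 14, 14, 14, 14, 14, 14, 14, 14, 14, 14, 14, 14, 14, 14, 14, 14, 2, 2, 2, 2, 2, 2, 2, 2, 2, 2, 2, 2, 2, 2, 2, 2, 2, 2, 2, 2, 2, 2, 2, 2, 1].
With 46 cycles on 343 points, sign = (−1)^{343−46} = -1.
Zolotarev: (195|343) = -1, matching the cycle-count sign.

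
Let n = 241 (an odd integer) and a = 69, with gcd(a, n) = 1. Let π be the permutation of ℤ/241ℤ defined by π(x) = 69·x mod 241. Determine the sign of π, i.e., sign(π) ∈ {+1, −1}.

-1

Start at x=57: 57 → 77 → 11 → 36 → 74 → 45 → 213 → … (one orbit).
The orbit structure of x ↦ 69x mod 241: 2 orbits of sizes [240, 1].
sign(π) = (−1)^{n − #cycles} = (−1)^{241−2} = (−1)^239 = -1.
The Jacobi symbol (69|241) = -1 (Zolotarev) agrees.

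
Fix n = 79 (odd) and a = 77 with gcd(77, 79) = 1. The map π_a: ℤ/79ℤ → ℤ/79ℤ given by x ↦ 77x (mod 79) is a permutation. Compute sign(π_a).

Orbit of 47 under x↦77x: [47, 64, 30, 19, 41, 76, 6]… (length divides ord_79(77)).
π_77 has 2 disjoint cycles with lengths [78, 1] on {0,…,78}.
Σ(ℓ_i−1) = 79−2 = 77; sign = (−1)^77 = -1.

-1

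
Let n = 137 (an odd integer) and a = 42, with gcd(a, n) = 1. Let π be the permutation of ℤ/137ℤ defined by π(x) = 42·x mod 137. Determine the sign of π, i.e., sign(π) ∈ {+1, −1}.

Trace 25: π^k(25) = [25, 91, 123, 97, 101, 132, 64] for k=0..6.
The orbit structure of x ↦ 42x mod 137: 2 orbits of sizes [136, 1].
Σ(ℓ_i−1) = 137−2 = 135; sign = (−1)^135 = -1.

-1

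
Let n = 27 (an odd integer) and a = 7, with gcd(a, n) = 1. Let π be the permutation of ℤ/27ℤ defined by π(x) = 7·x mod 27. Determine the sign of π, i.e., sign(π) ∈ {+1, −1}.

Start at x=4: 4 → 1 → 7 → 22 → 19 → 25 → 13 → … (one orbit).
π_7 has 7 disjoint cycles with lengths [9, 9, 3, 3, 1, 1, 1] on {0,…,26}.
27 − 7 = 20 transpositions; sign(π) = (−1)^20 = +1.

+1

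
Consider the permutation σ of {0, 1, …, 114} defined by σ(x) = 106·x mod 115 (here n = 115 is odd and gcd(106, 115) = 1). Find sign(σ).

-1

Trace 111: π^k(111) = [111, 36, 21, 41, 91, 101, 11] for k=0..6.
Cycle lengths of π_106 on ℤ/115ℤ: [22, 22, 22, 22, 22, 1, 1, 1, 1, 1]; 10 cycles in total.
115 − 10 = 105 transpositions; sign(π) = (−1)^105 = -1.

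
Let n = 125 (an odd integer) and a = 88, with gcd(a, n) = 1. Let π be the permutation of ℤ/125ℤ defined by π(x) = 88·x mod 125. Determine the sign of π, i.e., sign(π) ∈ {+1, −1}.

Trace 83: π^k(83) = [83, 54, 2, 51, 113, 69, 72] for k=0..6.
π_88 has 4 disjoint cycles with lengths [100, 20, 4, 1] on {0,…,124}.
Σ(ℓ_i−1) = 125−4 = 121; sign = (−1)^121 = -1.
Check: (88/125) = -1 by Zolotarev.

-1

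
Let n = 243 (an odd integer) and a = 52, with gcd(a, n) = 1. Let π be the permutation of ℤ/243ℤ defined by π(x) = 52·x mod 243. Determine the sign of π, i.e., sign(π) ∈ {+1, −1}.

+1

Trace 175: π^k(175) = [175, 109, 79, 220, 19, 16, 103] for k=0..6.
11 cycles of lengths [81, 81, 27, 27, 9, 9, 3, 3, 1, 1, 1].
With 11 cycles on 243 points, sign = (−1)^{243−11} = +1.
Check: (52/243) = +1 by Zolotarev.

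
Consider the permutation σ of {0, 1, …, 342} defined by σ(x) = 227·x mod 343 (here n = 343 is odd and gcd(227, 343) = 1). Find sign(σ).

Trace 324: π^k(324) = [324, 146, 214, 215, 99, 178, 275] for k=0..6.
π_227 has 16 disjoint cycles with lengths [42, 42, 42, 42, 42, 42, 42, 6, 6, 6, 6, 6, 6, 6, 6, 1] on {0,…,342}.
n − c = 343 − 16 = 327; sign = (−1)^327 = -1.

-1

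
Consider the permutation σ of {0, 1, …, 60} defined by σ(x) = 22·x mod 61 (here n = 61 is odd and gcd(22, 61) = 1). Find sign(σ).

+1

Trace 22: π^k(22) = [22, 57, 34, 16, 47, 58, 56] for k=0..6.
Decompose π into cycles: lengths [15, 15, 15, 15, 1] (5 cycles, including the fixed point 0).
sign(π) = (−1)^{n − #cycles} = (−1)^{61−5} = (−1)^56 = +1.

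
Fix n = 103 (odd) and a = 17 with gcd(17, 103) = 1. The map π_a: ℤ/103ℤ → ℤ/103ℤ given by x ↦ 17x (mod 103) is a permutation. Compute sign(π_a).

+1

Start at x=46: 46 → 61 → 7 → 16 → 66 → 92 → 19 → … (one orbit).
π_17 has 3 disjoint cycles with lengths [51, 51, 1] on {0,…,102}.
With 3 cycles on 103 points, sign = (−1)^{103−3} = +1.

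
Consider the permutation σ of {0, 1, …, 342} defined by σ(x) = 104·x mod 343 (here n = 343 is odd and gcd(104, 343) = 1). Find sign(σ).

-1

Trace 57: π^k(57) = [57, 97, 141, 258, 78, 223, 211] for k=0..6.
The orbit structure of x ↦ 104x mod 343: 10 orbits of sizes [98, 98, 98, 14, 14, 14, 2, 2, 2, 1].
Σ(ℓ_i−1) = 343−10 = 333; sign = (−1)^333 = -1.
Via Zolotarev, sign(π_{104}) = (104|343) = -1.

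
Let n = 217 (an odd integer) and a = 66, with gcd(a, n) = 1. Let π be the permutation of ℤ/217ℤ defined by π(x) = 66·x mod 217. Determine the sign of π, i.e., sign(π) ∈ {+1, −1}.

Start at x=4: 4 → 47 → 64 → 101 → 156 → 97 → 109 → … (one orbit).
π_66 has 14 disjoint cycles with lengths [30, 30, 30, 30, 30, 30, 6, 5, 5, 5, 5, 5, 5, 1] on {0,…,216}.
Σ(ℓ_i−1) = 217−14 = 203; sign = (−1)^203 = -1.
Via Zolotarev, sign(π_{66}) = (66|217) = -1.

-1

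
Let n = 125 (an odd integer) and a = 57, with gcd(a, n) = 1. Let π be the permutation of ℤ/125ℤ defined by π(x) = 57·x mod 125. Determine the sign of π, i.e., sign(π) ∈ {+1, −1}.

Start at x=57: 57 → 124 → 68 → 1 → 57 (one orbit).
The orbit structure of x ↦ 57x mod 125: 32 orbits of sizes [4, 4, 4, 4, 4, 4, 4, 4, 4, 4, 4, 4, 4, 4, 4, 4, 4, 4, 4, 4, 4, 4, 4, 4, 4, 4, 4, 4, 4, 4, 4, 1].
125 − 32 = 93 transpositions; sign(π) = (−1)^93 = -1.
(57|125)_J = -1 (Zolotarev's lemma cross-check).

-1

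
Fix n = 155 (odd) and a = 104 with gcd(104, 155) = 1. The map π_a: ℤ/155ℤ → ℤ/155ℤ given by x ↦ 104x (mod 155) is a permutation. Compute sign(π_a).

-1

Orbit of 71 under x↦104x: [71, 99, 66, 44, 81, 54, 36]… (length divides ord_155(104)).
Cycle type of π: 30×5 + 2×2 + 1; total 8 cycles.
Σ(ℓ_i−1) = 155−8 = 147; sign = (−1)^147 = -1.
The Jacobi symbol (104|155) = -1 (Zolotarev) agrees.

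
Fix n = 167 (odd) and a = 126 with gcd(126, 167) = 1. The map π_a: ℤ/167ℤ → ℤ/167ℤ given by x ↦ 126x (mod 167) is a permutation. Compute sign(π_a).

+1

Start at x=124: 124 → 93 → 28 → 21 → 141 → 64 → 48 → … (one orbit).
The orbit structure of x ↦ 126x mod 167: 3 orbits of sizes [83, 83, 1].
sign(π) = (−1)^{n − #cycles} = (−1)^{167−3} = (−1)^164 = +1.
Check: (126/167) = +1 by Zolotarev.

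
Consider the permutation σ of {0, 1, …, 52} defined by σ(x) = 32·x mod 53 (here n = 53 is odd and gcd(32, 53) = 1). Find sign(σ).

-1

Trace 31: π^k(31) = [31, 38, 50, 10, 2, 11, 34] for k=0..6.
π_32 has 2 disjoint cycles with lengths [52, 1] on {0,…,52}.
Σ(ℓ_i−1) = 53−2 = 51; sign = (−1)^51 = -1.
Check: (32/53) = -1 by Zolotarev.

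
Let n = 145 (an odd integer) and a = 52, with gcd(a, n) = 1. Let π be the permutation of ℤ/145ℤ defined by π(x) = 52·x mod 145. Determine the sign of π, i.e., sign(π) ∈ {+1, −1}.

-1

Trace 103: π^k(103) = [103, 136, 112, 24, 88, 81, 7] for k=0..6.
Cycle type of π: 28×4 + 7×4 + 4 + 1; total 10 cycles.
145 − 10 = 135 transpositions; sign(π) = (−1)^135 = -1.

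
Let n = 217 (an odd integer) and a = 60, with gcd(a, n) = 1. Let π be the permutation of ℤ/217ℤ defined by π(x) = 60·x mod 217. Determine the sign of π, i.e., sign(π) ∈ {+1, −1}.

-1

Start at x=4: 4 → 23 → 78 → 123 → 2 → 120 → 39 → … (one orbit).
Cycle lengths of π_60 on ℤ/217ℤ: [30, 30, 30, 30, 30, 30, 10, 10, 10, 3, 3, 1]; 12 cycles in total.
n − c = 217 − 12 = 205; sign = (−1)^205 = -1.
(60|217)_J = -1 (Zolotarev's lemma cross-check).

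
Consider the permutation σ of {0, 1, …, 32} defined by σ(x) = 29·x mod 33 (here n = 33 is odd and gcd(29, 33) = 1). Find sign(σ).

Orbit of 17 under x↦29x: [17, 31, 8, 1, 29, 16, 2]… (length divides ord_33(29)).
π_29 has 5 disjoint cycles with lengths [10, 10, 10, 2, 1] on {0,…,32}.
With 5 cycles on 33 points, sign = (−1)^{33−5} = +1.

+1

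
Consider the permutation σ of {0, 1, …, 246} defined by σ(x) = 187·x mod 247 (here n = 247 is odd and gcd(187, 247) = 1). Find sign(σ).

-1

Orbit of 213 under x↦187x: [213, 64, 112, 196, 96, 168, 47]… (length divides ord_247(187)).
Decompose π into cycles: lengths [36, 36, 36, 36, 36, 36, 9, 9, 4, 4, 4, 1] (12 cycles, including the fixed point 0).
12 cycles on 247: each ℓ→(−1)^(ℓ−1), product (−1)^235 = -1.
Zolotarev: (187|247) = -1, matching the cycle-count sign.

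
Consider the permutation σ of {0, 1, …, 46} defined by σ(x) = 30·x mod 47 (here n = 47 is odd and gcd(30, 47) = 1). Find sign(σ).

-1

Trace 27: π^k(27) = [27, 11, 1, 30, 7, 22, 2] for k=0..6.
π_30 has 2 disjoint cycles with lengths [46, 1] on {0,…,46}.
47 − 2 = 45 transpositions; sign(π) = (−1)^45 = -1.
Via Zolotarev, sign(π_{30}) = (30|47) = -1.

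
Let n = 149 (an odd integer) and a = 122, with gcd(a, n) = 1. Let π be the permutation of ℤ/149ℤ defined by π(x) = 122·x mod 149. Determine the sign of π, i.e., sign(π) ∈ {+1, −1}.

Trace 137: π^k(137) = [137, 26, 43, 31, 57, 100, 131] for k=0..6.
Cycle lengths of π_122 on ℤ/149ℤ: [148, 1]; 2 cycles in total.
n − c = 149 − 2 = 147; sign = (−1)^147 = -1.

-1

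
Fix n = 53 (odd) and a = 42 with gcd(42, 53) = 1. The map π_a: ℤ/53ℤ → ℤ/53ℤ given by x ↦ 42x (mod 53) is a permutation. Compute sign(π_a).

Start at x=13: 13 → 16 → 36 → 28 → 10 → 49 → 44 → … (one orbit).
The orbit structure of x ↦ 42x mod 53: 5 orbits of sizes [13, 13, 13, 13, 1].
Σ(ℓ_i−1) = 53−5 = 48; sign = (−1)^48 = +1.

+1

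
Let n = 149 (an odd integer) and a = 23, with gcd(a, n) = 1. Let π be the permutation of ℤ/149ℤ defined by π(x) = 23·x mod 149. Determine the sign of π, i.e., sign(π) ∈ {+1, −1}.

Start at x=109: 109 → 123 → 147 → 103 → 134 → 102 → 111 → … (one orbit).
Cycle lengths of π_23 on ℤ/149ℤ: [148, 1]; 2 cycles in total.
With 2 cycles on 149 points, sign = (−1)^{149−2} = -1.

-1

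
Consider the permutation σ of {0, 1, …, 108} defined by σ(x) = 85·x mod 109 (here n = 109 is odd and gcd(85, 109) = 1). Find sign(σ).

Orbit of 50 under x↦85x: [50, 108, 24, 78, 90, 20, 65]… (length divides ord_109(85)).
2 cycles of lengths [108, 1].
n − c = 109 − 2 = 107; sign = (−1)^107 = -1.
The Jacobi symbol (85|109) = -1 (Zolotarev) agrees.

-1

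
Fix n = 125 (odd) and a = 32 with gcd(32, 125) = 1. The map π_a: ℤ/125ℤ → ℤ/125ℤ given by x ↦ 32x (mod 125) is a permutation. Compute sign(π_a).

-1

Start at x=101: 101 → 107 → 49 → 68 → 51 → 7 → 99 → … (one orbit).
Decompose π into cycles: lengths [20, 20, 20, 20, 20, 4, 4, 4, 4, 4, 4, 1] (12 cycles, including the fixed point 0).
sign(π) = (−1)^{n − #cycles} = (−1)^{125−12} = (−1)^113 = -1.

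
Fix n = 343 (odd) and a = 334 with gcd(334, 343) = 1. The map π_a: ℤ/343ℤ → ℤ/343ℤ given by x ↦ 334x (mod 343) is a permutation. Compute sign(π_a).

-1

Trace 285: π^k(285) = [285, 179, 104, 93, 192, 330, 117] for k=0..6.
The orbit structure of x ↦ 334x mod 343: 4 orbits of sizes [294, 42, 6, 1].
sign(π) = (−1)^{n − #cycles} = (−1)^{343−4} = (−1)^339 = -1.
Via Zolotarev, sign(π_{334}) = (334|343) = -1.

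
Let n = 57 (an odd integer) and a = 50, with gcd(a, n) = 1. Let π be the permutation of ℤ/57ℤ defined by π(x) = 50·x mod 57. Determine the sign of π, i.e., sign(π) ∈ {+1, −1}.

Start at x=49: 49 → 56 → 7 → 8 → 1 → 50 → 49 (one orbit).
π_50 has 11 disjoint cycles with lengths [6, 6, 6, 6, 6, 6, 6, 6, 6, 2, 1] on {0,…,56}.
sign(π) = (−1)^{n − #cycles} = (−1)^{57−11} = (−1)^46 = +1.
Via Zolotarev, sign(π_{50}) = (50|57) = +1.

+1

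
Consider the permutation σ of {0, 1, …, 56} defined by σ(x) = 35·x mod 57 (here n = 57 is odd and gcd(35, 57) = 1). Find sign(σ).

Start at x=5: 5 → 4 → 26 → 55 → 44 → 1 → 35 → … (one orbit).
6 cycles of lengths [18, 18, 9, 9, 2, 1].
57 − 6 = 51 transpositions; sign(π) = (−1)^51 = -1.
Zolotarev: (35|57) = -1, matching the cycle-count sign.

-1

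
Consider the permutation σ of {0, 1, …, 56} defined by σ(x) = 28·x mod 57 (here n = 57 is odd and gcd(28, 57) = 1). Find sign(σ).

+1

Trace 16: π^k(16) = [16, 49, 4, 55, 1, 28, 43] for k=0..6.
Cycle lengths of π_28 on ℤ/57ℤ: [9, 9, 9, 9, 9, 9, 1, 1, 1]; 9 cycles in total.
With 9 cycles on 57 points, sign = (−1)^{57−9} = +1.
Via Zolotarev, sign(π_{28}) = (28|57) = +1.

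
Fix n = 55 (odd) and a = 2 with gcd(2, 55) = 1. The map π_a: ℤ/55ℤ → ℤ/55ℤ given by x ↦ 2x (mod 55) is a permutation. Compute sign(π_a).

+1

Trace 26: π^k(26) = [26, 52, 49, 43, 31, 7, 14] for k=0..6.
Cycle type of π: 20×2 + 10 + 4 + 1; total 5 cycles.
n − c = 55 − 5 = 50; sign = (−1)^50 = +1.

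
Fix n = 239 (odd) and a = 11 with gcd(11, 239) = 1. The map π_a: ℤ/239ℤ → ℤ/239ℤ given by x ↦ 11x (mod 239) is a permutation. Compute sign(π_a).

+1

Start at x=108: 108 → 232 → 162 → 109 → 4 → 44 → 6 → … (one orbit).
Cycle type of π: 119×2 + 1; total 3 cycles.
sign(π) = (−1)^{n − #cycles} = (−1)^{239−3} = (−1)^236 = +1.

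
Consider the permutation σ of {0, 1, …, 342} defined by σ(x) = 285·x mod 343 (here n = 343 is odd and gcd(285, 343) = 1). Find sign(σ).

Orbit of 83 under x↦285x: [83, 331, 10, 106, 26, 207, 342]… (length divides ord_343(285)).
Decompose π into cycles: lengths [294, 42, 6, 1] (4 cycles, including the fixed point 0).
343 − 4 = 339 transpositions; sign(π) = (−1)^339 = -1.

-1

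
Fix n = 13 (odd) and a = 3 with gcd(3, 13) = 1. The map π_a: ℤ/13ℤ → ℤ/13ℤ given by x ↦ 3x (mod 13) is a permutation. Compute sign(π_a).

Start at x=3: 3 → 9 → 1 → 3 (one orbit).
Decompose π into cycles: lengths [3, 3, 3, 3, 1] (5 cycles, including the fixed point 0).
5 cycles on 13: each ℓ→(−1)^(ℓ−1), product (−1)^8 = +1.
(3|13)_J = +1 (Zolotarev's lemma cross-check).

+1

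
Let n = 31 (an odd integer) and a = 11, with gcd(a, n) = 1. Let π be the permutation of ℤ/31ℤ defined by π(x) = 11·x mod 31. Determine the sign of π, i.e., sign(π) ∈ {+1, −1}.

-1

Trace 7: π^k(7) = [7, 15, 10, 17, 1, 11, 28] for k=0..6.
Cycle lengths of π_11 on ℤ/31ℤ: [30, 1]; 2 cycles in total.
2 cycles on 31: each ℓ→(−1)^(ℓ−1), product (−1)^29 = -1.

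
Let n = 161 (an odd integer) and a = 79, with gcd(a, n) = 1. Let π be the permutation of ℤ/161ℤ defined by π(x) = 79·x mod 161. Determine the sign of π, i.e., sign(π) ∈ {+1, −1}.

Trace 121: π^k(121) = [121, 60, 71, 135, 39, 22, 128] for k=0..6.
6 cycles of lengths [66, 66, 22, 3, 3, 1].
sign(π) = (−1)^{n − #cycles} = (−1)^{161−6} = (−1)^155 = -1.
(79|161)_J = -1 (Zolotarev's lemma cross-check).

-1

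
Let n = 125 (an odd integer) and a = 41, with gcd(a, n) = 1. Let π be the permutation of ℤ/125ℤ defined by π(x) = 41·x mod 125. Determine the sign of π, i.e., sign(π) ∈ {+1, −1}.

+1

Orbit of 81 under x↦41x: [81, 71, 36, 101, 16, 31, 21]… (length divides ord_125(41)).
Cycle lengths of π_41 on ℤ/125ℤ: [25, 25, 25, 25, 5, 5, 5, 5, 1, 1, 1, 1, 1]; 13 cycles in total.
n − c = 125 − 13 = 112; sign = (−1)^112 = +1.
The Jacobi symbol (41|125) = +1 (Zolotarev) agrees.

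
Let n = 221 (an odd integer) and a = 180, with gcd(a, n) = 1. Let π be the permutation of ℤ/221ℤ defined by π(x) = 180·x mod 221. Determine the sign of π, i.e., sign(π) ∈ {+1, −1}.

+1

Trace 36: π^k(36) = [36, 71, 183, 11, 212, 148, 120] for k=0..6.
Cycle lengths of π_180 on ℤ/221ℤ: [48, 48, 48, 48, 16, 12, 1]; 7 cycles in total.
With 7 cycles on 221 points, sign = (−1)^{221−7} = +1.
Via Zolotarev, sign(π_{180}) = (180|221) = +1.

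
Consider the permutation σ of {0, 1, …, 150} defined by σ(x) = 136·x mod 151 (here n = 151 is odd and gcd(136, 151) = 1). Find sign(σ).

Start at x=10: 10 → 1 → 136 → 74 → 98 → 40 → 4 → … (one orbit).
The orbit structure of x ↦ 136x mod 151: 3 orbits of sizes [75, 75, 1].
With 3 cycles on 151 points, sign = (−1)^{151−3} = +1.

+1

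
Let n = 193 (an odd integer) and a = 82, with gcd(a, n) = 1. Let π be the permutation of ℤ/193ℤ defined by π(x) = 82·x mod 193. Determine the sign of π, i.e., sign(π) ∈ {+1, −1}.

-1

Trace 32: π^k(32) = [32, 115, 166, 102, 65, 119, 108] for k=0..6.
Cycle lengths of π_82 on ℤ/193ℤ: [192, 1]; 2 cycles in total.
sign(π) = (−1)^{n − #cycles} = (−1)^{193−2} = (−1)^191 = -1.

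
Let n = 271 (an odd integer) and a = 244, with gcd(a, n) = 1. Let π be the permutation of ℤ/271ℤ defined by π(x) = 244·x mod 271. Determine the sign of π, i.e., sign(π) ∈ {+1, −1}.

Trace 10: π^k(10) = [10, 1, 244, 187, 100] for k=0..4.
55 cycles of lengths [5, 5, 5, 5, 5, 5, 5, 5, 5, 5, 5, 5, 5, 5, 5, 5, 5, 5, 5, 5, 5, 5, 5, 5, 5, 5, 5, 5, 5, 5, 5, 5, 5, 5, 5, 5, 5, 5, 5, 5, 5, 5, 5, 5, 5, 5, 5, 5, 5, 5, 5, 5, 5, 5, 1].
Σ(ℓ_i−1) = 271−55 = 216; sign = (−1)^216 = +1.
The Jacobi symbol (244|271) = +1 (Zolotarev) agrees.

+1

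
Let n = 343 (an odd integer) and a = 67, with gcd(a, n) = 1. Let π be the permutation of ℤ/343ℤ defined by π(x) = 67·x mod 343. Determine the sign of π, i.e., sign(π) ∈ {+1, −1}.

+1

Start at x=30: 30 → 295 → 214 → 275 → 246 → 18 → 177 → … (one orbit).
31 cycles of lengths [21, 21, 21, 21, 21, 21, 21, 21, 21, 21, 21, 21, 21, 21, 3, 3, 3, 3, 3, 3, 3, 3, 3, 3, 3, 3, 3, 3, 3, 3, 1].
With 31 cycles on 343 points, sign = (−1)^{343−31} = +1.
Check: (67/343) = +1 by Zolotarev.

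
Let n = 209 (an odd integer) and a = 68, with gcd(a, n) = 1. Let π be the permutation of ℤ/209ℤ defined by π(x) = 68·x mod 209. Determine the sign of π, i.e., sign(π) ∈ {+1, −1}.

Trace 64: π^k(64) = [64, 172, 201, 83, 1, 68, 26] for k=0..6.
The orbit structure of x ↦ 68x mod 209: 14 orbits of sizes [30, 30, 30, 30, 30, 30, 10, 3, 3, 3, 3, 3, 3, 1].
With 14 cycles on 209 points, sign = (−1)^{209−14} = -1.
The Jacobi symbol (68|209) = -1 (Zolotarev) agrees.

-1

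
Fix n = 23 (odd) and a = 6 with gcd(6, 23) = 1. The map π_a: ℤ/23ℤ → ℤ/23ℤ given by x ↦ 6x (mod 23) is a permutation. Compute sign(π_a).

Orbit of 2 under x↦6x: [2, 12, 3, 18, 16, 4, 1]… (length divides ord_23(6)).
Decompose π into cycles: lengths [11, 11, 1] (3 cycles, including the fixed point 0).
3 cycles on 23: each ℓ→(−1)^(ℓ−1), product (−1)^20 = +1.

+1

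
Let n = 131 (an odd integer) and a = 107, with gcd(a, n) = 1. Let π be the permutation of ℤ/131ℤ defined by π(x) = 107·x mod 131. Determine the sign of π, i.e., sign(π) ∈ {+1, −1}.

Start at x=113: 113 → 39 → 112 → 63 → 60 → 1 → 107 → … (one orbit).
The orbit structure of x ↦ 107x mod 131: 11 orbits of sizes [13, 13, 13, 13, 13, 13, 13, 13, 13, 13, 1].
sign(π) = (−1)^{n − #cycles} = (−1)^{131−11} = (−1)^120 = +1.

+1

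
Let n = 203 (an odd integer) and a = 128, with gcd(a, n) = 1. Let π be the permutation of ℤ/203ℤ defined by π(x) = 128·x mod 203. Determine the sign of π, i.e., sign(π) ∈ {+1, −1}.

Start at x=191: 191 → 88 → 99 → 86 → 46 → 1 → 128 → … (one orbit).
The orbit structure of x ↦ 128x mod 203: 24 orbits of sizes [12, 12, 12, 12, 12, 12, 12, 12, 12, 12, 12, 12, 12, 12, 4, 4, 4, 4, 4, 4, 4, 3, 3, 1].
With 24 cycles on 203 points, sign = (−1)^{203−24} = -1.
The Jacobi symbol (128|203) = -1 (Zolotarev) agrees.

-1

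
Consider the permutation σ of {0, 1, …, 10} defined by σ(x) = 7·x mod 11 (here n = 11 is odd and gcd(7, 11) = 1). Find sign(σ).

Trace 10: π^k(10) = [10, 4, 6, 9, 8, 1, 7] for k=0..6.
π_7 has 2 disjoint cycles with lengths [10, 1] on {0,…,10}.
Σ(ℓ_i−1) = 11−2 = 9; sign = (−1)^9 = -1.
Check: (7/11) = -1 by Zolotarev.

-1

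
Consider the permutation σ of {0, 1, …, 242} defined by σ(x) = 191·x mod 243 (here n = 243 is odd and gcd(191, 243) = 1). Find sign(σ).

Start at x=104: 104 → 181 → 65 → 22 → 71 → 196 → 14 → … (one orbit).
Cycle type of π: 162 + 54 + 18 + 6 + 2 + 1; total 6 cycles.
6 cycles on 243: each ℓ→(−1)^(ℓ−1), product (−1)^237 = -1.

-1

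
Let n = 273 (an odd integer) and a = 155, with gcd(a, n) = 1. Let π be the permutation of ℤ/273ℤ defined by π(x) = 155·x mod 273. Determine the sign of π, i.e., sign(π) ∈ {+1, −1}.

-1

Orbit of 1 under x↦155x: [1, 155]… (length divides ord_273(155)).
The orbit structure of x ↦ 155x mod 273: 140 orbits of sizes [2, 2, 2, 2, 2, 2, 2, 2, 2, 2, 2, 2, 2, 2, 2, 2, 2, 2, 2, 2, 2, 2, 2, 2, 2, 2, 2, 2, 2, 2, 2, 2, 2, 2, 2, 2, 2, 2, 2, 2, 2, 2, 2, 2, 2, 2, 2, 2, 2, 2, 2, 2, 2, 2, 2, 2, 2, 2, 2, 2, 2, 2, 2, 2, 2, 2, 2, 2, 2, 2, 2, 2, 2, 2, 2, 2, 2, 2, 2, 2, 2, 2, 2, 2, 2, 2, 2, 2, 2, 2, 2, 2, 2, 2, 2, 2, 2, 2, 2, 2, 2, 2, 2, 2, 2, 2, 2, 2, 2, 2, 2, 2, 2, 2, 2, 2, 2, 2, 2, 2, 2, 2, 2, 2, 2, 2, 2, 2, 2, 2, 2, 2, 2, 1, 1, 1, 1, 1, 1, 1].
140 cycles on 273: each ℓ→(−1)^(ℓ−1), product (−1)^133 = -1.
(155|273)_J = -1 (Zolotarev's lemma cross-check).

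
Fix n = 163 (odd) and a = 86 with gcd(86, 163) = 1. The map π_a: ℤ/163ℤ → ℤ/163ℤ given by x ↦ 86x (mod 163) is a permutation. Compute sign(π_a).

-1

Orbit of 146 under x↦86x: [146, 5, 104, 142, 150, 23, 22]… (length divides ord_163(86)).
4 cycles of lengths [54, 54, 54, 1].
163 − 4 = 159 transpositions; sign(π) = (−1)^159 = -1.
Check: (86/163) = -1 by Zolotarev.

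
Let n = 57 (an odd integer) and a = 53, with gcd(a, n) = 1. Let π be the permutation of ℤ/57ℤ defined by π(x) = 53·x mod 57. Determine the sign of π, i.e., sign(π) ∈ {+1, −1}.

Trace 50: π^k(50) = [50, 28, 2, 49, 32, 43, 56] for k=0..6.
π_53 has 5 disjoint cycles with lengths [18, 18, 18, 2, 1] on {0,…,56}.
5 cycles on 57: each ℓ→(−1)^(ℓ−1), product (−1)^52 = +1.
Zolotarev: (53|57) = +1, matching the cycle-count sign.

+1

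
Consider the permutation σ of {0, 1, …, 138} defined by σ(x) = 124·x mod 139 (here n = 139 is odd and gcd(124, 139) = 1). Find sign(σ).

Trace 96: π^k(96) = [96, 89, 55, 9, 4, 79, 66] for k=0..6.
Cycle type of π: 69×2 + 1; total 3 cycles.
Σ(ℓ_i−1) = 139−3 = 136; sign = (−1)^136 = +1.
Via Zolotarev, sign(π_{124}) = (124|139) = +1.

+1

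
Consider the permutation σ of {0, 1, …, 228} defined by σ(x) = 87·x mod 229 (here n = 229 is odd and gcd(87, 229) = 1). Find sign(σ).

Orbit of 214 under x↦87x: [214, 69, 49, 141, 130, 89, 186]… (length divides ord_229(87)).
2 cycles of lengths [228, 1].
With 2 cycles on 229 points, sign = (−1)^{229−2} = -1.
Check: (87/229) = -1 by Zolotarev.

-1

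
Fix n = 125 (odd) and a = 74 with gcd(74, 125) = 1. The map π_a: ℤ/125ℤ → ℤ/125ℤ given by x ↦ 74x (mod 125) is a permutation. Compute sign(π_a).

+1

Start at x=24: 24 → 26 → 49 → 1 → 74 → 101 → 99 → … (one orbit).
π_74 has 23 disjoint cycles with lengths [10, 10, 10, 10, 10, 10, 10, 10, 10, 10, 2, 2, 2, 2, 2, 2, 2, 2, 2, 2, 2, 2, 1] on {0,…,124}.
Σ(ℓ_i−1) = 125−23 = 102; sign = (−1)^102 = +1.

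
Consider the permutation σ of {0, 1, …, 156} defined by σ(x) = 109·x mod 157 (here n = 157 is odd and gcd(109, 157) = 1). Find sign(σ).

Trace 14: π^k(14) = [14, 113, 71, 46, 147, 9, 39] for k=0..6.
5 cycles of lengths [39, 39, 39, 39, 1].
5 cycles on 157: each ℓ→(−1)^(ℓ−1), product (−1)^152 = +1.
Via Zolotarev, sign(π_{109}) = (109|157) = +1.

+1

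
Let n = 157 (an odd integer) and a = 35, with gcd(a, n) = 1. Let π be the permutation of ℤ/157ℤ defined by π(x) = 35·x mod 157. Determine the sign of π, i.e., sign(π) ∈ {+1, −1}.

+1

Start at x=11: 11 → 71 → 130 → 154 → 52 → 93 → 115 → … (one orbit).
Cycle type of π: 39×4 + 1; total 5 cycles.
With 5 cycles on 157 points, sign = (−1)^{157−5} = +1.
Via Zolotarev, sign(π_{35}) = (35|157) = +1.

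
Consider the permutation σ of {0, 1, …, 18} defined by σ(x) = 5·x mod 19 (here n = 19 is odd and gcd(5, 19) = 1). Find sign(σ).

Start at x=16: 16 → 4 → 1 → 5 → 6 → 11 → 17 → … (one orbit).
π_5 has 3 disjoint cycles with lengths [9, 9, 1] on {0,…,18}.
19 − 3 = 16 transpositions; sign(π) = (−1)^16 = +1.
Via Zolotarev, sign(π_{5}) = (5|19) = +1.

+1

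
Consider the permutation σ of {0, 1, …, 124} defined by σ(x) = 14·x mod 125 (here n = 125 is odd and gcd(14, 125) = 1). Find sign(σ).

+1

Orbit of 14 under x↦14x: [14, 71, 119, 41, 74, 36, 4]… (length divides ord_125(14)).
π_14 has 7 disjoint cycles with lengths [50, 50, 10, 10, 2, 2, 1] on {0,…,124}.
Σ(ℓ_i−1) = 125−7 = 118; sign = (−1)^118 = +1.
Via Zolotarev, sign(π_{14}) = (14|125) = +1.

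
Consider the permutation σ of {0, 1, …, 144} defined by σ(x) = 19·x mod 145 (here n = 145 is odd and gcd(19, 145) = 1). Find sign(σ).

Trace 111: π^k(111) = [111, 79, 51, 99, 141, 69, 6] for k=0..6.
Cycle type of π: 28×5 + 2×2 + 1; total 8 cycles.
sign(π) = (−1)^{n − #cycles} = (−1)^{145−8} = (−1)^137 = -1.
Via Zolotarev, sign(π_{19}) = (19|145) = -1.

-1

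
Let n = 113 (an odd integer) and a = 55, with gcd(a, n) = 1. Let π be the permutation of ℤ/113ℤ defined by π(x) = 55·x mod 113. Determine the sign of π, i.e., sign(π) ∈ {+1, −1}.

Start at x=1: 1 → 55 → 87 → 39 → 111 → 3 → 52 → … (one orbit).
Cycle type of π: 112 + 1; total 2 cycles.
113 − 2 = 111 transpositions; sign(π) = (−1)^111 = -1.
Via Zolotarev, sign(π_{55}) = (55|113) = -1.

-1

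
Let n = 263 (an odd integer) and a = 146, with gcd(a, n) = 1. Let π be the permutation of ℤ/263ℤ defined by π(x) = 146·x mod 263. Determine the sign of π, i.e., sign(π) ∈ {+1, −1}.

-1

Trace 231: π^k(231) = [231, 62, 110, 17, 115, 221, 180] for k=0..6.
Cycle type of π: 262 + 1; total 2 cycles.
With 2 cycles on 263 points, sign = (−1)^{263−2} = -1.
Zolotarev: (146|263) = -1, matching the cycle-count sign.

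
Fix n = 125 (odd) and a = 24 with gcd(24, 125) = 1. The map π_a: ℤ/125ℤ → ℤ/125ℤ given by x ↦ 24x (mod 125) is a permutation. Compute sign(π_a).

+1

Trace 24: π^k(24) = [24, 76, 74, 26, 124, 101, 49] for k=0..6.
Cycle type of π: 10×10 + 2×12 + 1; total 23 cycles.
Σ(ℓ_i−1) = 125−23 = 102; sign = (−1)^102 = +1.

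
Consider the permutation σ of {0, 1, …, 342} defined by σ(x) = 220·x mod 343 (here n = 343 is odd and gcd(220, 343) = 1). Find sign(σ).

Start at x=73: 73 → 282 → 300 → 144 → 124 → 183 → 129 → … (one orbit).
The orbit structure of x ↦ 220x mod 343: 4 orbits of sizes [294, 42, 6, 1].
Σ(ℓ_i−1) = 343−4 = 339; sign = (−1)^339 = -1.
Zolotarev: (220|343) = -1, matching the cycle-count sign.

-1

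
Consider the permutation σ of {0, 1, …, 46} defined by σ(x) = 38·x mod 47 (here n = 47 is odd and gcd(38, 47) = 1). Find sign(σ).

Orbit of 18 under x↦38x: [18, 26, 1, 38, 34, 23, 28]… (length divides ord_47(38)).
π_38 has 2 disjoint cycles with lengths [46, 1] on {0,…,46}.
47 − 2 = 45 transpositions; sign(π) = (−1)^45 = -1.

-1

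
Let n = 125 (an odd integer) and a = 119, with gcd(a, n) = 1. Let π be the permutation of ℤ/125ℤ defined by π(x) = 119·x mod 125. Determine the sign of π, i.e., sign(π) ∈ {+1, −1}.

Trace 96: π^k(96) = [96, 49, 81, 14, 41, 4, 101] for k=0..6.
Cycle lengths of π_119 on ℤ/125ℤ: [50, 50, 10, 10, 2, 2, 1]; 7 cycles in total.
Σ(ℓ_i−1) = 125−7 = 118; sign = (−1)^118 = +1.
The Jacobi symbol (119|125) = +1 (Zolotarev) agrees.

+1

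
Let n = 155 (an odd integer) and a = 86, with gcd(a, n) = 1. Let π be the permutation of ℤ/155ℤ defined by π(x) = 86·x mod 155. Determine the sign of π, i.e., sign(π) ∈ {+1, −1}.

-1

Trace 6: π^k(6) = [6, 51, 46, 81, 146, 1, 86] for k=0..6.
10 cycles of lengths [30, 30, 30, 30, 30, 1, 1, 1, 1, 1].
10 cycles on 155: each ℓ→(−1)^(ℓ−1), product (−1)^145 = -1.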